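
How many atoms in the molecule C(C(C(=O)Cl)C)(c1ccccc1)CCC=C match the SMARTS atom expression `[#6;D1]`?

2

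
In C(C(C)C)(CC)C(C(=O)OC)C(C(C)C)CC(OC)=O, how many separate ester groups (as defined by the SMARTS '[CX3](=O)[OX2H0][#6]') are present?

2

[CX3](=O)[OX2H0][#6] is the SMARTS for an ester: a carbonyl carbon bonded to an oxygen that is itself bonded to carbon (no H on that O).
The molecule carries 2 separate instances of a methyl-ester group (-C(=O)OCH3) meeting every constraint; each maps to a distinct set of atoms, giving 2 matches.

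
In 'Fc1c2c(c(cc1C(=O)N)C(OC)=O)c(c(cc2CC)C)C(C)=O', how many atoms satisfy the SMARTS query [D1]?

The query [D1] means: atom with exactly one heavy-atom neighbour (degree 1).
Check the 24 heavy atoms by environment: 8× c (aromatic, D3) → no; 2× c (aromatic, D2) → no; 3× C (D3) → no; 3× O (D1) → match; 4× C (D1) → match; 1× O (D2) → no; 1× N (D1) → match; 1× C (D2) → no; 1× F (D1) → match.
Summing the matching environments: 3 + 4 + 1 + 1 = 9 matching atoms.

9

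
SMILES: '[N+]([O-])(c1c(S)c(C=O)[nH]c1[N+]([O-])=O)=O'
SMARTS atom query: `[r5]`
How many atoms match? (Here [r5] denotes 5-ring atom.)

5

The query [r5] means: r5 matches atoms in a five-membered ring.
Check the 14 heavy atoms by environment: 1× n (aromatic, in 5-ring) → match; 4× c (aromatic, in 5-ring) → match; 1× S (acyclic) → no; 2× N (charge +1, acyclic) → no; 2× O (charge -1, acyclic) → no; 3× O (acyclic) → no; 1× C (acyclic) → no.
Summing the matching environments: 1 + 4 = 5 matching atoms.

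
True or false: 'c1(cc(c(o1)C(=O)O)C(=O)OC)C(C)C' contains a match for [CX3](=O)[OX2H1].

The pattern [CX3](=O)[OX2H1] describes an sp2 carbon double-bonded to O and single-bonded to an -OH oxygen — a carboxylic acid.
The molecule carries a carboxylic acid group (-C(=O)OH), whose atoms satisfy every constraint of the query, so the pattern matches.

True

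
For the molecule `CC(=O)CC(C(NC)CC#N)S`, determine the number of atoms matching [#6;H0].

Check the 12 heavy atoms by environment: 2× C (H2) → no; 2× C (H1) → no; 1× S (H1) → no; 2× C (H0) → match; 1× N (H0) → no; 1× N (H1) → no; 2× C (H3) → no; 1× O (H0) → no.
That gives 2 matching atoms.

2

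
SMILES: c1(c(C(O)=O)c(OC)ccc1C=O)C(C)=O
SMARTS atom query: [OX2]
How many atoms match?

The query [OX2] means: aliphatic oxygen with two total connections — ether, hydroxyl, or ester single-bond O.
Check the 16 heavy atoms by environment: 6× c (aromatic, X3) → no; 3× C (X3) → no; 3× O (X1) → no; 2× C (X4) → no; 2× O (X2) → match.
That gives 2 matching atoms.

2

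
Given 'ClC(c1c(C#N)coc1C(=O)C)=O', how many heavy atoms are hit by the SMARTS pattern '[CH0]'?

3

Check the 13 heavy atoms by environment: 1× o (aromatic, H0) → no; 1× c (aromatic, H1) → no; 3× c (aromatic, H0) → no; 3× C (H0) → match; 1× N (H0) → no; 2× O (H0) → no; 1× Cl (H0) → no; 1× C (H3) → no.
That gives 3 matching atoms.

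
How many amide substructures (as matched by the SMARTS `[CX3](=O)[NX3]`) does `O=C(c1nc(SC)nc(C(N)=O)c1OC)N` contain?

2

[CX3](=O)[NX3] is the SMARTS for an amide: a carbonyl carbon bonded to a trivalent nitrogen.
The molecule carries 2 separate instances of a primary amide (-C(=O)NH2) meeting every constraint; each maps to a distinct set of atoms, giving 2 matches.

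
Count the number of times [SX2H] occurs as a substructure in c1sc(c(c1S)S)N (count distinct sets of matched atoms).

2

[SX2H] is the SMARTS for a thiol: an aliphatic sulfur with two connections, one being H.
The molecule carries 2 separate instances of a thiol (-SH) meeting every constraint; each maps to a distinct set of atoms, giving 2 matches.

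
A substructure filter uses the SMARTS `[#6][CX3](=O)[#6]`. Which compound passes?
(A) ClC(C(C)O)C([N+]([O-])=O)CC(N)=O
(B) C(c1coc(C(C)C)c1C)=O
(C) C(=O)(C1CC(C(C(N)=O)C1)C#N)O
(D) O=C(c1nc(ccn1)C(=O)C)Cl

D

[#6][CX3](=O)[#6] describes a carbonyl carbon (no H) flanked by two carbons (a ketone).
(A) has a primary amide (-C(=O)NH2) but one neighbour of the carbonyl carbon is N, not C.
(B) has an aldehyde (-CHO) but the carbonyl carbon has H1, so it is not flanked by two carbons.
(C) has a primary amide (-C(=O)NH2) but one neighbour of the carbonyl carbon is N, not C.
(D) contains an acetyl/ketone group (-C(=O)CH3), which satisfies every atom and bond constraint.
So the answer is (D).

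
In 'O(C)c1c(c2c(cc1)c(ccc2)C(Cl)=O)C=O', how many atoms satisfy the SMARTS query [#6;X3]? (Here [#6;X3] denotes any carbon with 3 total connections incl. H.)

Check the 17 heavy atoms by environment: 10× c (aromatic, X3) → match; 1× O (X2) → no; 1× C (X4) → no; 2× C (X3) → match; 2× O (X1) → no; 1× Cl (X1) → no.
Summing the matching environments: 10 + 2 = 12 matching atoms.

12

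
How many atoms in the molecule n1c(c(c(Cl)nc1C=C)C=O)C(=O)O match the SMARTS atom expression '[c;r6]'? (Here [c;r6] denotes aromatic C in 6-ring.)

The query [c;r6] means: aromatic carbon that belongs to a six-membered ring.
Check the 14 heavy atoms by environment: 2× n (aromatic, in 6-ring) → no; 4× c (aromatic, in 6-ring) → match; 4× C (acyclic) → no; 3× O (acyclic) → no; 1× Cl (acyclic) → no.
That gives 4 matching atoms.

4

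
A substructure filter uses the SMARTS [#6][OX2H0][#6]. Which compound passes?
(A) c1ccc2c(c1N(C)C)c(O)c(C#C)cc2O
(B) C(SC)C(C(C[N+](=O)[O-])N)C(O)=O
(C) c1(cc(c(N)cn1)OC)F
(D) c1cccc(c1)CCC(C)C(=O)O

C

[#6][OX2H0][#6] describes an aliphatic oxygen bridging two carbons with no H on the oxygen (an ether).
(A) has a hydroxyl group (-OH) but the oxygen has H1, not H0 bridging two carbons.
(B) has a carboxylic acid group (-C(=O)OH) but the -OH oxygen has H1; the =O is OX1, not OX2.
(C) contains a methoxy ether (-OCH3), which satisfies every atom and bond constraint.
(D) has a carboxylic acid group (-C(=O)OH) but the -OH oxygen has H1; the =O is OX1, not OX2.
So the answer is (C).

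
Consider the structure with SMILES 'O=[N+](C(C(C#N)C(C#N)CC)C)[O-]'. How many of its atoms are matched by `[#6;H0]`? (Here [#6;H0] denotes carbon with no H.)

2

The query [#6;H0] means: any carbon with no attached hydrogen.
Check the 13 heavy atoms by environment: 2× C (H3) → no; 1× C (H2) → no; 3× C (H1) → no; 1× N (charge +1, H0) → no; 1× O (charge -1, H0) → no; 1× O (H0) → no; 2× C (H0) → match; 2× N (H0) → no.
That gives 2 matching atoms.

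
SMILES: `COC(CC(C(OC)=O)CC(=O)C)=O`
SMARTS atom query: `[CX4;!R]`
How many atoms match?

6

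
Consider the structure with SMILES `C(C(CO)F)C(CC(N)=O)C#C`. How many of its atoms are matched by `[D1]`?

The query [D1] means: atom with exactly one heavy-atom neighbour (degree 1).
Check the 12 heavy atoms by environment: 4× C (D2) → no; 3× C (D3) → no; 2× O (D1) → match; 1× N (D1) → match; 1× F (D1) → match; 1× C (D1) → match.
Summing the matching environments: 2 + 1 + 1 + 1 = 5 matching atoms.

5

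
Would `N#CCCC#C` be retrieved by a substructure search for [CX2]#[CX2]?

Yes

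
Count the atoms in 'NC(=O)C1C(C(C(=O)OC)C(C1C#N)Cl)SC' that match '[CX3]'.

Check the 17 heavy atoms by environment: 7× C (X4) → no; 1× S (X2) → no; 2× C (X3) → match; 2× O (X1) → no; 1× O (X2) → no; 1× N (X3) → no; 1× Cl (X1) → no; 1× C (X2) → no; 1× N (X1) → no.
That gives 2 matching atoms.

2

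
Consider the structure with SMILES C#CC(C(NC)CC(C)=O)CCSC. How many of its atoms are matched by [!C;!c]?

The query [!C;!c] means: neither aliphatic nor aromatic carbon — same as [!#6].
Check the 14 heavy atoms by environment: 11× C → no; 1× O → match; 1× N → match; 1× S → match.
Summing the matching environments: 1 + 1 + 1 = 3 matching atoms.

3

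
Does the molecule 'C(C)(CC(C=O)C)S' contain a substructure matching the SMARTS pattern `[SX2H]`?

Yes

The pattern [SX2H] describes an aliphatic sulfur with two connections, one being H — a thiol.
The molecule carries a thiol (-SH), whose atoms satisfy every constraint of the query, so the pattern matches.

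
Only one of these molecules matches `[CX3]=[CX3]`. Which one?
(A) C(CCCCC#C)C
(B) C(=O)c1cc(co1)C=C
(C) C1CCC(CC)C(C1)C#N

B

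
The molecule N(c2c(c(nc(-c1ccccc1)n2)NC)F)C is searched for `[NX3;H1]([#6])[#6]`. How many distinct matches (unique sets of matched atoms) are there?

2

[NX3;H1]([#6])[#6] is the SMARTS for a secondary amine: a trivalent nitrogen with one H, bonded to two carbons.
The molecule carries 2 separate instances of an N-methylamino group (-NHCH3) meeting every constraint; each maps to a distinct set of atoms, giving 2 matches.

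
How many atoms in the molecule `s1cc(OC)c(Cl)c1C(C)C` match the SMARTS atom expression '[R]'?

Check the 11 heavy atoms by environment: 1× s (aromatic, in 5-ring) → match; 4× c (aromatic, in 5-ring) → match; 1× Cl (acyclic) → no; 4× C (acyclic) → no; 1× O (acyclic) → no.
Summing the matching environments: 1 + 4 = 5 matching atoms.

5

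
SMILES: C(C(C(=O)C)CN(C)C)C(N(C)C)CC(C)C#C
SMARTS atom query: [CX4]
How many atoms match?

12

The query [CX4] means: C with X4: aliphatic carbon with exactly 4 total connections (bonds + H).
Check the 18 heavy atoms by environment: 12× C (X4) → match; 2× N (X3) → no; 1× C (X3) → no; 1× O (X1) → no; 2× C (X2) → no.
That gives 12 matching atoms.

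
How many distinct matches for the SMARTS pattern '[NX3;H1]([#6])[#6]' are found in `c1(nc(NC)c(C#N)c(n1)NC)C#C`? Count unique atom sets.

2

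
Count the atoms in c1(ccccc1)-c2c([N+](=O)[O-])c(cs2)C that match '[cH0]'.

4

Check the 15 heavy atoms by environment: 1× s (aromatic, H0) → no; 6× c (aromatic, H1) → no; 4× c (aromatic, H0) → match; 1× C (H3) → no; 1× N (charge +1, H0) → no; 1× O (charge -1, H0) → no; 1× O (H0) → no.
That gives 4 matching atoms.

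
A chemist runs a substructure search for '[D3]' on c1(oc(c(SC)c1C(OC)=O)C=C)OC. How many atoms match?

The query [D3] means: atom with exactly three heavy-atom neighbours.
Check the 15 heavy atoms by environment: 1× o (aromatic, D2) → no; 4× c (aromatic, D3) → match; 1× S (D2) → no; 4× C (D1) → no; 1× C (D2) → no; 2× O (D2) → no; 1× C (D3) → match; 1× O (D1) → no.
Summing the matching environments: 4 + 1 = 5 matching atoms.

5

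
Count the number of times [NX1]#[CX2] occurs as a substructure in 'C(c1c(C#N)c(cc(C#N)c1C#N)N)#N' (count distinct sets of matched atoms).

4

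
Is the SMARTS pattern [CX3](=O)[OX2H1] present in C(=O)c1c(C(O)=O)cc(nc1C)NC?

The pattern [CX3](=O)[OX2H1] describes an sp2 carbon double-bonded to O and single-bonded to an -OH oxygen — a carboxylic acid.
The molecule carries a carboxylic acid group (-C(=O)OH), whose atoms satisfy every constraint of the query, so the pattern matches.

Yes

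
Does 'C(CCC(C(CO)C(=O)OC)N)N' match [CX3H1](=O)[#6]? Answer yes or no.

No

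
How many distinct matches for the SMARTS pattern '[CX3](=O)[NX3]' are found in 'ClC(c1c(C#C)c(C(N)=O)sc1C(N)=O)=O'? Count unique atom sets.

[CX3](=O)[NX3] is the SMARTS for an amide: a carbonyl carbon bonded to a trivalent nitrogen.
The molecule carries 2 separate instances of a primary amide (-C(=O)NH2) meeting every constraint; each maps to a distinct set of atoms, giving 2 matches.

2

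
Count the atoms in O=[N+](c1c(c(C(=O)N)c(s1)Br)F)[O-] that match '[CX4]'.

The query [CX4] means: C with X4: aliphatic carbon with exactly 4 total connections (bonds + H).
Check the 13 heavy atoms by environment: 1× s (aromatic, X2) → no; 4× c (aromatic, X3) → no; 1× N (charge +1, X3) → no; 1× O (charge -1, X1) → no; 2× O (X1) → no; 1× F (X1) → no; 1× Br (X1) → no; 1× C (X3) → no; 1× N (X3) → no.
No environment satisfies the query, so 0 matching atoms.

0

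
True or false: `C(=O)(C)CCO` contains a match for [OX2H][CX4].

The pattern [OX2H][CX4] describes a hydroxyl oxygen bound to an sp3 (X4) carbon — an aliphatic alcohol.
The molecule carries a hydroxyl group (-OH), whose atoms satisfy every constraint of the query, so the pattern matches.

True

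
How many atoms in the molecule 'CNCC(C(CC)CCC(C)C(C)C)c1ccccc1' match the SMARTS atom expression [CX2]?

Check the 20 heavy atoms by environment: 13× C (X4) → no; 1× N (X3) → no; 6× c (aromatic, X3) → no.
No environment satisfies the query, so 0 matching atoms.

0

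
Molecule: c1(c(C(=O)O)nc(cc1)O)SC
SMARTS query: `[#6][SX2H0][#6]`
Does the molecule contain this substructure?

The pattern [#6][SX2H0][#6] describes an aliphatic sulfur bridging two carbons with no H on the sulfur — a thioether.
The molecule carries a methylthio ether (-SCH3), whose atoms satisfy every constraint of the query, so the pattern matches.

Yes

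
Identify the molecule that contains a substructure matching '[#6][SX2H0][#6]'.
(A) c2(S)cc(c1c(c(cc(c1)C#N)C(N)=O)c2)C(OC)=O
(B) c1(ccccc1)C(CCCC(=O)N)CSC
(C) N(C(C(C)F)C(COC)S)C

B

[#6][SX2H0][#6] describes an aliphatic sulfur bridging two carbons with no H on the sulfur (a thioether).
(A) has a thiol (-SH) but the sulfur has H1, not H0 bridging two carbons.
(B) contains a methylthio ether (-SCH3), which satisfies every atom and bond constraint.
(C) has a methoxy ether (-OCH3) but the bridging atom is O, not S.
So the answer is (B).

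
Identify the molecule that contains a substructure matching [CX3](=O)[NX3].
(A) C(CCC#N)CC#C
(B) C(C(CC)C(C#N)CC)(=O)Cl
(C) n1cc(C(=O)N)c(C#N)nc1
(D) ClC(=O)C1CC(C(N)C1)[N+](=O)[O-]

C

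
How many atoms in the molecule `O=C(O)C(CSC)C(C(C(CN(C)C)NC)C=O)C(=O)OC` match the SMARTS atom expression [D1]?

9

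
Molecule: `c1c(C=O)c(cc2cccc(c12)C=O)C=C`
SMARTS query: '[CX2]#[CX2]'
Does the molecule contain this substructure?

No

The pattern [CX2]#[CX2] describes a carbon-carbon triple bond — an alkyne.
The closest candidate here is a vinyl group (-CH=CH2), but the C=C is a double bond; both carbons are CX3, not CX2. No other fragment satisfies the full query, so there is no match.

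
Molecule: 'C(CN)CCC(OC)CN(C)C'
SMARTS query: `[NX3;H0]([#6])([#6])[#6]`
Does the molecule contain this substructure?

Yes

The pattern [NX3;H0]([#6])([#6])[#6] describes a trivalent nitrogen with no H, bonded to three carbons — a tertiary amine.
The molecule carries a dimethylamino group (-N(CH3)2), whose atoms satisfy every constraint of the query, so the pattern matches.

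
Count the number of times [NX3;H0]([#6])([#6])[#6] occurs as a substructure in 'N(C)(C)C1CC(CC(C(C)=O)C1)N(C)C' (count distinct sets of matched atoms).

2

[NX3;H0]([#6])([#6])[#6] is the SMARTS for a tertiary amine: a trivalent nitrogen with no H, bonded to three carbons.
The molecule carries 2 separate instances of a dimethylamino group (-N(CH3)2) meeting every constraint; each maps to a distinct set of atoms, giving 2 matches.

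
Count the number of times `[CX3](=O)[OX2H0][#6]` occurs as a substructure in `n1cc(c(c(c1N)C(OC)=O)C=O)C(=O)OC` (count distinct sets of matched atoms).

2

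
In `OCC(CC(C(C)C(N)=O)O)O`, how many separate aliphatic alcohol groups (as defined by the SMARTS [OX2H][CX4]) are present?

3

[OX2H][CX4] is the SMARTS for an aliphatic alcohol: a hydroxyl oxygen bound to an sp3 (X4) carbon.
The molecule carries 3 separate instances of a hydroxyl group (-OH) meeting every constraint; each maps to a distinct set of atoms, giving 3 matches.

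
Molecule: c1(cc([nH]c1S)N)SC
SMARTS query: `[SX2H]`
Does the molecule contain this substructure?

The pattern [SX2H] describes an aliphatic sulfur with two connections, one being H — a thiol.
The molecule carries a thiol (-SH), whose atoms satisfy every constraint of the query, so the pattern matches.

Yes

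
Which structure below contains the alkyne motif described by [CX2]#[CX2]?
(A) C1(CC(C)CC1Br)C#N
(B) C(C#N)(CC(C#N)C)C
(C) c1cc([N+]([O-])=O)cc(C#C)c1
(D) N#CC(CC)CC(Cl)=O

[CX2]#[CX2] describes a carbon-carbon triple bond (an alkyne).
(A) has a nitrile (-C#N) but the triple bond is C#N, not C#C.
(B) has a nitrile (-C#N) but the triple bond is C#N, not C#C.
(C) contains an ethynyl group (-C#CH), which satisfies every atom and bond constraint.
(D) has a nitrile (-C#N) but the triple bond is C#N, not C#C.
So the answer is (C).

C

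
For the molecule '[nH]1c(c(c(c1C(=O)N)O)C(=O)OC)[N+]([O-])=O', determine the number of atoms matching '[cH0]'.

4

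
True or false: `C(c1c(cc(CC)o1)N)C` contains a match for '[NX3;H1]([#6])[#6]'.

False

The pattern [NX3;H1]([#6])[#6] describes a trivalent nitrogen with one H, bonded to two carbons — a secondary amine.
The closest candidate here is a primary amino group (-NH2), but the nitrogen has H2 and only one carbon neighbour. No other fragment satisfies the full query, so there is no match.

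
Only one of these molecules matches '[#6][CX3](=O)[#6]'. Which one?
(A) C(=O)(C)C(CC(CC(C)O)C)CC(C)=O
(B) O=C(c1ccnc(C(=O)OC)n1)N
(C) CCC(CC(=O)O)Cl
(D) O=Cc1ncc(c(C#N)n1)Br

A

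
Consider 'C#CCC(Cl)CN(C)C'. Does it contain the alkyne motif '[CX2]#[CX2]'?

The pattern [CX2]#[CX2] describes a carbon-carbon triple bond — an alkyne.
The molecule carries an ethynyl group (-C#CH), whose atoms satisfy every constraint of the query, so the pattern matches.

Yes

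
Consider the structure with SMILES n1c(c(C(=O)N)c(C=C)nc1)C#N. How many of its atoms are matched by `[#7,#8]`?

5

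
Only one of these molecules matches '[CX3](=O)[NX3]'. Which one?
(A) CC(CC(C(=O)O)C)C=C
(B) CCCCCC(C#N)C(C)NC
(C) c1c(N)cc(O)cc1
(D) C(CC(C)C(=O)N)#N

[CX3](=O)[NX3] describes a carbonyl carbon bonded to a trivalent nitrogen (an amide).
(A) has a carboxylic acid group (-C(=O)OH) but the carbonyl is bonded to O, not to an NX3 nitrogen.
(B) has a nitrile (-C#N) but the nitrile N is NX1 (triple-bonded), not NX3.
(C) has a primary amino group (-NH2) but the -NH2 is not attached to a carbonyl carbon.
(D) contains a primary amide (-C(=O)NH2), which satisfies every atom and bond constraint.
So the answer is (D).

D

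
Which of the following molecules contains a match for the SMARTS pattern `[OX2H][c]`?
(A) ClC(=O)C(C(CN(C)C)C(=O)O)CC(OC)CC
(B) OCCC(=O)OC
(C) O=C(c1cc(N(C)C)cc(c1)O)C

[OX2H][c] describes a hydroxyl oxygen attached to an aromatic carbon (a phenol).
(A) has a methoxy ether (-OCH3) but the oxygen has H0, not H1.
(B) has a hydroxyl group (-OH) but the -OH is on an aliphatic carbon, not an aromatic c.
(C) contains a hydroxyl group (-OH), which satisfies every atom and bond constraint.
So the answer is (C).

C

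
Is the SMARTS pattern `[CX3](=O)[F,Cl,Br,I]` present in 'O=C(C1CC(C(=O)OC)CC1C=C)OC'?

No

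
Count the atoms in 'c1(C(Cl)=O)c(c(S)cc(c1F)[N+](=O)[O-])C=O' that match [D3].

7

The query [D3] means: atom with exactly three heavy-atom neighbours.
Check the 16 heavy atoms by environment: 5× c (aromatic, D3) → match; 1× c (aromatic, D2) → no; 1× C (D3) → match; 3× O (D1) → no; 1× Cl (D1) → no; 1× F (D1) → no; 1× N (charge +1, D3) → match; 1× O (charge -1, D1) → no; 1× S (D1) → no; 1× C (D2) → no.
Summing the matching environments: 5 + 1 + 1 = 7 matching atoms.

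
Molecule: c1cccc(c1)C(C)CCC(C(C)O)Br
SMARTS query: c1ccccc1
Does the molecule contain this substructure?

Yes

The pattern c1ccccc1 describes six aromatic carbons in a ring — a benzene ring.
The molecule carries a phenyl ring, whose atoms satisfy every constraint of the query, so the pattern matches.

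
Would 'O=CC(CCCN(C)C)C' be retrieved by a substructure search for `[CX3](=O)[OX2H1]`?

No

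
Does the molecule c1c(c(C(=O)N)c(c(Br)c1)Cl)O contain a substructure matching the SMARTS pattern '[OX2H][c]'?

The pattern [OX2H][c] describes a hydroxyl oxygen attached to an aromatic carbon — a phenol.
The molecule carries a hydroxyl group (-OH), whose atoms satisfy every constraint of the query, so the pattern matches.

Yes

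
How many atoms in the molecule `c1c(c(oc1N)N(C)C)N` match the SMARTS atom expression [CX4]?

2

The query [CX4] means: C with X4: aliphatic carbon with exactly 4 total connections (bonds + H).
Check the 10 heavy atoms by environment: 1× o (aromatic, X2) → no; 4× c (aromatic, X3) → no; 3× N (X3) → no; 2× C (X4) → match.
That gives 2 matching atoms.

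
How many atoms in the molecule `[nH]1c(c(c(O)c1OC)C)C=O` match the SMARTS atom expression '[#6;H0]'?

4

Check the 11 heavy atoms by environment: 1× n (aromatic, H1) → no; 4× c (aromatic, H0) → match; 2× C (H3) → no; 1× O (H1) → no; 1× C (H1) → no; 2× O (H0) → no.
That gives 4 matching atoms.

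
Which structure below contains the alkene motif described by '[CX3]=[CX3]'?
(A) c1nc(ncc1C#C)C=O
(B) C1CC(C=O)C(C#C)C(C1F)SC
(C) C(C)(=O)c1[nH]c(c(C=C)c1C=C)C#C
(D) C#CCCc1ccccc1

C

[CX3]=[CX3] describes a non-aromatic C=C double bond between two sp2 carbons (an alkene).
(A) has an ethynyl group (-C#CH) but the C-C bond is a triple bond, not a double bond.
(B) has an ethynyl group (-C#CH) but the C-C bond is a triple bond, not a double bond.
(C) contains a vinyl group (-CH=CH2), which satisfies every atom and bond constraint.
(D) has an ethynyl group (-C#CH) but the C-C bond is a triple bond, not a double bond.
So the answer is (C).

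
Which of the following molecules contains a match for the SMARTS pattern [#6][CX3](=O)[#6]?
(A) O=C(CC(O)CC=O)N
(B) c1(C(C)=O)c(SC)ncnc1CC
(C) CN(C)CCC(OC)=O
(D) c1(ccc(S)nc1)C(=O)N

[#6][CX3](=O)[#6] describes a carbonyl carbon (no H) flanked by two carbons (a ketone).
(A) has a primary amide (-C(=O)NH2) but one neighbour of the carbonyl carbon is N, not C.
(B) contains an acetyl/ketone group (-C(=O)CH3), which satisfies every atom and bond constraint.
(C) has a methyl-ester group (-C(=O)OCH3) but one neighbour of the carbonyl carbon is O, not C.
(D) has a primary amide (-C(=O)NH2) but one neighbour of the carbonyl carbon is N, not C.
So the answer is (B).

B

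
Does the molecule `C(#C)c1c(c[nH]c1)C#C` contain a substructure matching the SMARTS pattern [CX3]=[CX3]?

The pattern [CX3]=[CX3] describes a non-aromatic C=C double bond between two sp2 carbons — an alkene.
The closest candidate here is an ethynyl group (-C#CH), but the C-C bond is a triple bond, not a double bond. No other fragment satisfies the full query, so there is no match.

No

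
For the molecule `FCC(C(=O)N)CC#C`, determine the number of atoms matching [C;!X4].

Check the 9 heavy atoms by environment: 3× C (X4) → no; 1× F (X1) → no; 2× C (X2) → match; 1× C (X3) → match; 1× O (X1) → no; 1× N (X3) → no.
Summing the matching environments: 2 + 1 = 3 matching atoms.

3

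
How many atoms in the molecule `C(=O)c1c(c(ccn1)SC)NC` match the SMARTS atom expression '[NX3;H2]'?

0

The query [NX3;H2] means: aliphatic N with 3 total connections, two of them H — an -NH2 nitrogen (amine or amide).
Check the 12 heavy atoms by environment: 1× n (aromatic, H0, X2) → no; 2× c (aromatic, H1, X3) → no; 3× c (aromatic, H0, X3) → no; 1× N (H1, X3) → no; 2× C (H3, X4) → no; 1× S (H0, X2) → no; 1× C (H1, X3) → no; 1× O (H0, X1) → no.
No environment satisfies the query, so 0 matching atoms.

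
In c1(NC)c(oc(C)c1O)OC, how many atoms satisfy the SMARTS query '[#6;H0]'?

4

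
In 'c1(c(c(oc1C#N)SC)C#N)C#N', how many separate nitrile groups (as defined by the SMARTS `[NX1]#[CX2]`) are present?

3

[NX1]#[CX2] is the SMARTS for a nitrile: a nitrogen triple-bonded to a two-connected carbon.
The molecule carries 3 separate instances of a nitrile (-C#N) meeting every constraint; each maps to a distinct set of atoms, giving 3 matches.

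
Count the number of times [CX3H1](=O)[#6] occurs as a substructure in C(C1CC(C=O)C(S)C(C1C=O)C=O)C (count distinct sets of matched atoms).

[CX3H1](=O)[#6] is the SMARTS for an aldehyde: an sp2 carbon with one H, double-bonded to O and single-bonded to carbon.
The molecule carries 3 separate instances of an aldehyde (-CHO) meeting every constraint; each maps to a distinct set of atoms, giving 3 matches.

3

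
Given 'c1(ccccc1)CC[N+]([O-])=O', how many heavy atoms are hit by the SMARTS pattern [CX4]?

2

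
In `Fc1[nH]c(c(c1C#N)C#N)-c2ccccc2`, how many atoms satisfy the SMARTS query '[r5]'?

5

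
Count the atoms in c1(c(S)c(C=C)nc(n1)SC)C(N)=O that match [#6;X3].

7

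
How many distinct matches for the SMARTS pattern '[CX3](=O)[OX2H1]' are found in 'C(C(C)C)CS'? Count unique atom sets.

0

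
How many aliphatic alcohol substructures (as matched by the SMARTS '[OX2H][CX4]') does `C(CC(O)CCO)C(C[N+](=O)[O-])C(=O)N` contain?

2

[OX2H][CX4] is the SMARTS for an aliphatic alcohol: a hydroxyl oxygen bound to an sp3 (X4) carbon.
The molecule carries 2 separate instances of a hydroxyl group (-OH) meeting every constraint; each maps to a distinct set of atoms, giving 2 matches.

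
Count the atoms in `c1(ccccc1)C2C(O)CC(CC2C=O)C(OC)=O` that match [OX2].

2

Check the 19 heavy atoms by environment: 7× C (X4) → no; 2× C (X3) → no; 2× O (X1) → no; 2× O (X2) → match; 6× c (aromatic, X3) → no.
That gives 2 matching atoms.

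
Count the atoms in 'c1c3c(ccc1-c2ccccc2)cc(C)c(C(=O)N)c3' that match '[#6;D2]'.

10

Check the 20 heavy atoms by environment: 6× c (aromatic, D3) → no; 10× c (aromatic, D2) → match; 1× C (D1) → no; 1× C (D3) → no; 1× O (D1) → no; 1× N (D1) → no.
That gives 10 matching atoms.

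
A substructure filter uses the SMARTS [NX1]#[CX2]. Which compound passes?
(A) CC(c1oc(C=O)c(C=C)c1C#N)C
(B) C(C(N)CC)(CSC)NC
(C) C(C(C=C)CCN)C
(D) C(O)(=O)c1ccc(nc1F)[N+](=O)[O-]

A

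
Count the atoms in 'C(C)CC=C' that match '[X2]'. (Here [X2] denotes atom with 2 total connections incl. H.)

The query [X2] means: any atom with exactly two total connections (bonds + H).
Check the 5 heavy atoms by environment: 3× C (X4) → no; 2× C (X3) → no.
No environment satisfies the query, so 0 matching atoms.

0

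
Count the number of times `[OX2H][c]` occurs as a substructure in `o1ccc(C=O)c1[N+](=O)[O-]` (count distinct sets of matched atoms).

[OX2H][c] is the SMARTS for a phenol: a hydroxyl oxygen attached to an aromatic carbon.
No fragment in the molecule satisfies every constraint, giving 0 matches.

0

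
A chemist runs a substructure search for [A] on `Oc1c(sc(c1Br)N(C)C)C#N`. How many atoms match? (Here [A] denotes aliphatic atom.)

Check the 12 heavy atoms by environment: 1× s (aromatic) → no; 4× c (aromatic) → no; 3× C → match; 2× N → match; 1× Br → match; 1× O → match.
Summing the matching environments: 3 + 2 + 1 + 1 = 7 matching atoms.

7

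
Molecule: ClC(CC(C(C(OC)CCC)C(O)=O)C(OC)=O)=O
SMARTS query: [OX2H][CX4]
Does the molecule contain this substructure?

The pattern [OX2H][CX4] describes a hydroxyl oxygen bound to an sp3 (X4) carbon — an aliphatic alcohol.
The closest candidate here is a carboxylic acid group (-C(=O)OH), but the -OH is on a CX3 carbonyl carbon, not a CX4 carbon. No other fragment satisfies the full query, so there is no match.

No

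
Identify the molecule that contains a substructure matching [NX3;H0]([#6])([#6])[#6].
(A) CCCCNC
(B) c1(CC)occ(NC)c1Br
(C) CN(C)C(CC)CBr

[NX3;H0]([#6])([#6])[#6] describes a trivalent nitrogen with no H, bonded to three carbons (a tertiary amine).
(A) has an N-methylamino group (-NHCH3) but the nitrogen still has one H (H1), not H0.
(B) has an N-methylamino group (-NHCH3) but the nitrogen still has one H (H1), not H0.
(C) contains a dimethylamino group (-N(CH3)2), which satisfies every atom and bond constraint.
So the answer is (C).

C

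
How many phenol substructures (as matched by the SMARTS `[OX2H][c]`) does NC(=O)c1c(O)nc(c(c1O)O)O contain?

[OX2H][c] is the SMARTS for a phenol: a hydroxyl oxygen attached to an aromatic carbon.
The molecule carries 4 separate instances of a hydroxyl group (-OH) meeting every constraint; each maps to a distinct set of atoms, giving 4 matches.

4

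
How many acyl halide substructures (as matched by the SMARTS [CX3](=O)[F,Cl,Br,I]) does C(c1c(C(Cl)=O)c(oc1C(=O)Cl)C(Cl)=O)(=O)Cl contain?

[CX3](=O)[F,Cl,Br,I] is the SMARTS for an acyl halide: a carbonyl carbon bonded to a halogen.
The molecule carries 4 separate instances of an acyl chloride (-C(=O)Cl) meeting every constraint; each maps to a distinct set of atoms, giving 4 matches.

4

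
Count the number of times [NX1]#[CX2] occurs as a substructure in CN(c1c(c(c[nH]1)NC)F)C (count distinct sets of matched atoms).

[NX1]#[CX2] is the SMARTS for a nitrile: a nitrogen triple-bonded to a two-connected carbon.
No fragment in the molecule satisfies every constraint, giving 0 matches.

0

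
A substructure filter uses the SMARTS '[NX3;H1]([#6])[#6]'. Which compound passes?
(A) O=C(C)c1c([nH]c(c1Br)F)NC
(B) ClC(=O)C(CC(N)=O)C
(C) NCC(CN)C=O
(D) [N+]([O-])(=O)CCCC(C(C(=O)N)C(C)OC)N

[NX3;H1]([#6])[#6] describes a trivalent nitrogen with one H, bonded to two carbons (a secondary amine).
(A) contains an N-methylamino group (-NHCH3), which satisfies every atom and bond constraint.
(B) has a primary amide (-C(=O)NH2) but the -C(=O)NH2 nitrogen has H2, not H1.
(C) has a primary amino group (-NH2) but the nitrogen has H2 and only one carbon neighbour.
(D) has a primary amino group (-NH2) but the nitrogen has H2 and only one carbon neighbour.
So the answer is (A).

A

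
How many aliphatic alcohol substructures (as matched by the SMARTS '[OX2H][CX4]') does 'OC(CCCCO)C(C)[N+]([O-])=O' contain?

2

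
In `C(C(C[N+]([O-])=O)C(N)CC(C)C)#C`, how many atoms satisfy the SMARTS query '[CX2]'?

Check the 13 heavy atoms by environment: 7× C (X4) → no; 2× C (X2) → match; 1× N (X3) → no; 1× N (charge +1, X3) → no; 1× O (charge -1, X1) → no; 1× O (X1) → no.
That gives 2 matching atoms.

2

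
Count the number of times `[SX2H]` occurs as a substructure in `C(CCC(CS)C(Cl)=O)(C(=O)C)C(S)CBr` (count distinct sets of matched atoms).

2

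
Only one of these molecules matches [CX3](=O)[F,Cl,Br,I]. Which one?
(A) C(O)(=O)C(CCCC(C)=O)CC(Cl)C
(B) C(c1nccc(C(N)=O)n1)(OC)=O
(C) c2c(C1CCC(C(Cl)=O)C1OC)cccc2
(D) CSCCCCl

C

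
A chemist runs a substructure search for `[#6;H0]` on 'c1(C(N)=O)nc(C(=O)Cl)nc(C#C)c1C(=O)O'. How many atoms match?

8

The query [#6;H0] means: any carbon with no attached hydrogen.
Check the 17 heavy atoms by environment: 2× n (aromatic, H0) → no; 4× c (aromatic, H0) → match; 4× C (H0) → match; 3× O (H0) → no; 1× N (H2) → no; 1× O (H1) → no; 1× Cl (H0) → no; 1× C (H1) → no.
Summing the matching environments: 4 + 4 = 8 matching atoms.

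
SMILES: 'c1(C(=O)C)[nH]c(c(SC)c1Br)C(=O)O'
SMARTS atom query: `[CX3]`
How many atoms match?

2

The query [CX3] means: C with X3: aliphatic carbon with exactly 3 total connections.
Check the 14 heavy atoms by environment: 1× n (aromatic, X3) → no; 4× c (aromatic, X3) → no; 2× C (X3) → match; 2× O (X1) → no; 1× O (X2) → no; 1× S (X2) → no; 2× C (X4) → no; 1× Br (X1) → no.
That gives 2 matching atoms.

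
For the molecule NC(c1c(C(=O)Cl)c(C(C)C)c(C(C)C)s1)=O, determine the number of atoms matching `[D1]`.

Check the 17 heavy atoms by environment: 1× s (aromatic, D2) → no; 4× c (aromatic, D3) → no; 4× C (D3) → no; 4× C (D1) → match; 2× O (D1) → match; 1× N (D1) → match; 1× Cl (D1) → match.
Summing the matching environments: 4 + 2 + 1 + 1 = 8 matching atoms.

8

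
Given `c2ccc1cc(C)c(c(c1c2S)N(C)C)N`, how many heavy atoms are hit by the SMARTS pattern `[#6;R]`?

The query [#6;R] means: carbon that is part of a ring.
Check the 16 heavy atoms by environment: 10× c (aromatic, in 6-ring) → match; 2× N (acyclic) → no; 3× C (acyclic) → no; 1× S (acyclic) → no.
That gives 10 matching atoms.

10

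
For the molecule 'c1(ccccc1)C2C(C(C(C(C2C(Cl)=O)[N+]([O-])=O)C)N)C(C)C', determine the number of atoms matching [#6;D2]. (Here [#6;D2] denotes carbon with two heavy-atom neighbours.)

The query [#6;D2] means: any carbon bonded to exactly two heavy atoms.
Check the 23 heavy atoms by environment: 8× C (D3) → no; 1× N (charge +1, D3) → no; 1× O (charge -1, D1) → no; 2× O (D1) → no; 3× C (D1) → no; 1× N (D1) → no; 1× c (aromatic, D3) → no; 5× c (aromatic, D2) → match; 1× Cl (D1) → no.
That gives 5 matching atoms.

5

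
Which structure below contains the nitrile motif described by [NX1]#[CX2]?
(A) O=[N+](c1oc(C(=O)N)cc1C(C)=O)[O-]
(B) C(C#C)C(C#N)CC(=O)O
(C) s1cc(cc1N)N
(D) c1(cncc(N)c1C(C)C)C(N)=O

[NX1]#[CX2] describes a nitrogen triple-bonded to a two-connected carbon (a nitrile).
(A) has a nitro group (-[N+](=O)[O-]) but there is no C#N triple bond.
(B) contains a nitrile (-C#N), which satisfies every atom and bond constraint.
(C) has a primary amino group (-NH2) but the nitrogen is NX3 (three connections), not NX1 triple-bonded.
(D) has a primary amide (-C(=O)NH2) but the nitrogen is NX3, not NX1.
So the answer is (B).

B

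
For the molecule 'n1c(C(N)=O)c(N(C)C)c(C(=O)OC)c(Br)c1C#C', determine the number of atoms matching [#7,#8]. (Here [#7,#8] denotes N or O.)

The query [#7,#8] means: nitrogen or oxygen (comma = OR).
Check the 19 heavy atoms by environment: 1× n (aromatic) → match; 5× c (aromatic) → no; 1× Br → no; 2× N → match; 7× C → no; 3× O → match.
Summing the matching environments: 1 + 2 + 3 = 6 matching atoms.

6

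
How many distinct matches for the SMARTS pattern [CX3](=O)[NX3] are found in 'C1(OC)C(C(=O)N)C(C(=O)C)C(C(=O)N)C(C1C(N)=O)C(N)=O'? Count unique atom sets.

4

[CX3](=O)[NX3] is the SMARTS for an amide: a carbonyl carbon bonded to a trivalent nitrogen.
The molecule carries 4 separate instances of a primary amide (-C(=O)NH2) meeting every constraint; each maps to a distinct set of atoms, giving 4 matches.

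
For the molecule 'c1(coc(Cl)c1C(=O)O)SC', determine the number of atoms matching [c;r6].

0

Check the 11 heavy atoms by environment: 1× o (aromatic, in 5-ring) → no; 4× c (aromatic, in 5-ring) → no; 1× S (acyclic) → no; 2× C (acyclic) → no; 2× O (acyclic) → no; 1× Cl (acyclic) → no.
No environment satisfies the query, so 0 matching atoms.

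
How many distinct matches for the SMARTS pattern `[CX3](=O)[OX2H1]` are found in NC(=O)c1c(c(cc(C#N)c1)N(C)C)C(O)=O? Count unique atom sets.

[CX3](=O)[OX2H1] is the SMARTS for a carboxylic acid: an sp2 carbon double-bonded to O and single-bonded to an -OH oxygen.
Exactly one fragment in the molecule meets all constraints, giving 1 match.

1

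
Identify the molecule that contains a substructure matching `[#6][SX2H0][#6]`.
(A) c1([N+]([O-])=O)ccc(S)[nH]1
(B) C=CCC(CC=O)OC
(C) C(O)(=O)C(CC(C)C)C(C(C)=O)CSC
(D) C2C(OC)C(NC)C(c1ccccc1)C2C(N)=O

[#6][SX2H0][#6] describes an aliphatic sulfur bridging two carbons with no H on the sulfur (a thioether).
(A) has a thiol (-SH) but the sulfur has H1, not H0 bridging two carbons.
(B) has a methoxy ether (-OCH3) but the bridging atom is O, not S.
(C) contains a methylthio ether (-SCH3), which satisfies every atom and bond constraint.
(D) has a methoxy ether (-OCH3) but the bridging atom is O, not S.
So the answer is (C).

C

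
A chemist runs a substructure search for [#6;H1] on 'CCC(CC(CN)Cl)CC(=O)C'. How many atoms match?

2

The query [#6;H1] means: any carbon bearing exactly one hydrogen.
Check the 12 heavy atoms by environment: 4× C (H2) → no; 2× C (H1) → match; 1× C (H0) → no; 1× O (H0) → no; 2× C (H3) → no; 1× N (H2) → no; 1× Cl (H0) → no.
That gives 2 matching atoms.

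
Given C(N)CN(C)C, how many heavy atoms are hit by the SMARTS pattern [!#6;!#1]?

2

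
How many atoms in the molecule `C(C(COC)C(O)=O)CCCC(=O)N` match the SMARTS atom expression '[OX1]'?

2

The query [OX1] means: aliphatic oxygen with one total connection — typically a carbonyl =O or an oxide.
Check the 14 heavy atoms by environment: 7× C (X4) → no; 2× C (X3) → no; 2× O (X1) → match; 1× N (X3) → no; 2× O (X2) → no.
That gives 2 matching atoms.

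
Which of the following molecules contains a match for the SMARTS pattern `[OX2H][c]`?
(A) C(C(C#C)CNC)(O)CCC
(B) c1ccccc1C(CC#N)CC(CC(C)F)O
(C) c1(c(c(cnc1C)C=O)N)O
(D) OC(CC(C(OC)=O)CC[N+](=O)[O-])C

C

[OX2H][c] describes a hydroxyl oxygen attached to an aromatic carbon (a phenol).
(A) has a hydroxyl group (-OH) but the -OH is on an aliphatic carbon, not an aromatic c.
(B) has a hydroxyl group (-OH) but the -OH is on an aliphatic carbon, not an aromatic c.
(C) contains a hydroxyl group (-OH), which satisfies every atom and bond constraint.
(D) has a hydroxyl group (-OH) but the -OH is on an aliphatic carbon, not an aromatic c.
So the answer is (C).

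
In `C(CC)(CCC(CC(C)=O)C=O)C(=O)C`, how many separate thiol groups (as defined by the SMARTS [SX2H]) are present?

0

[SX2H] is the SMARTS for a thiol: an aliphatic sulfur with two connections, one being H.
No fragment in the molecule satisfies every constraint, giving 0 matches.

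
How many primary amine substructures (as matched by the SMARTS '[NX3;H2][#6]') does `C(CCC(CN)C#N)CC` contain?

1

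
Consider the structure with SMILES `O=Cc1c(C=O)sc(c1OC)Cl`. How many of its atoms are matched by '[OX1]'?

2

The query [OX1] means: aliphatic oxygen with one total connection — typically a carbonyl =O or an oxide.
Check the 12 heavy atoms by environment: 1× s (aromatic, X2) → no; 4× c (aromatic, X3) → no; 1× O (X2) → no; 1× C (X4) → no; 1× Cl (X1) → no; 2× C (X3) → no; 2× O (X1) → match.
That gives 2 matching atoms.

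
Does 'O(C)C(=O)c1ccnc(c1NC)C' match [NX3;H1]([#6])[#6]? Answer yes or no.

The pattern [NX3;H1]([#6])[#6] describes a trivalent nitrogen with one H, bonded to two carbons — a secondary amine.
The molecule carries an N-methylamino group (-NHCH3), whose atoms satisfy every constraint of the query, so the pattern matches.

Yes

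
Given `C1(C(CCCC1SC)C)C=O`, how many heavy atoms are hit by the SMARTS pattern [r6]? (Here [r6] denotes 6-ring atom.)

6

The query [r6] means: r6 matches atoms in a six-membered ring.
Check the 11 heavy atoms by environment: 6× C (in 6-ring) → match; 3× C (acyclic) → no; 1× O (acyclic) → no; 1× S (acyclic) → no.
That gives 6 matching atoms.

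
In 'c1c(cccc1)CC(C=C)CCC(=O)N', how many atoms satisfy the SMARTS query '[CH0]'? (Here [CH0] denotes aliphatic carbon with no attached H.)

1

The query [CH0] means: aliphatic carbon with no attached hydrogen.
Check the 15 heavy atoms by environment: 4× C (H2) → no; 2× C (H1) → no; 1× c (aromatic, H0) → no; 5× c (aromatic, H1) → no; 1× C (H0) → match; 1× O (H0) → no; 1× N (H2) → no.
That gives 1 matching atom.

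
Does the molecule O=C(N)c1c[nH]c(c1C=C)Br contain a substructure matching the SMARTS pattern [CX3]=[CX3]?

Yes

The pattern [CX3]=[CX3] describes a non-aromatic C=C double bond between two sp2 carbons — an alkene.
The molecule carries a vinyl group (-CH=CH2), whose atoms satisfy every constraint of the query, so the pattern matches.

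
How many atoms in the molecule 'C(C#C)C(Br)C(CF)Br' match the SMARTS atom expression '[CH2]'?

2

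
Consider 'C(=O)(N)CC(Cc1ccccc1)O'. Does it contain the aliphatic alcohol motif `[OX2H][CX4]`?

The pattern [OX2H][CX4] describes a hydroxyl oxygen bound to an sp3 (X4) carbon — an aliphatic alcohol.
The molecule carries a hydroxyl group (-OH), whose atoms satisfy every constraint of the query, so the pattern matches.

Yes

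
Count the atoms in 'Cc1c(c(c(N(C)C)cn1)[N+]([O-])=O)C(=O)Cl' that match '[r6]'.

6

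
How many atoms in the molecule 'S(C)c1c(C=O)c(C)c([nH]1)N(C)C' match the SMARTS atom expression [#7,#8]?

3

Check the 13 heavy atoms by environment: 1× n (aromatic) → match; 4× c (aromatic) → no; 1× N → match; 5× C → no; 1× S → no; 1× O → match.
Summing the matching environments: 1 + 1 + 1 = 3 matching atoms.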